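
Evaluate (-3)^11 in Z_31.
Using repeated squaring. (-3) ≡ 28 (mod 31). 11 = 8 + 2 + 1 (binary 1011). Repeated squaring mod 31: 28^1 ≡ 28; 28^2 ≡ 28² = 784 ≡ 9; 28^4 ≡ 9² = 81 ≡ 19; 28^8 ≡ 19² = 361 ≡ 20. Multiply: (-3)^11 ≡ 28^8 × 28^2 × 28^1 ≡ 20 × 9 × 28 (mod 31): 20 × 9 = 180 ≡ 25; 25 × 28 = 700 ≡ 18. So (-3)^11 ≡ 18 (mod 31).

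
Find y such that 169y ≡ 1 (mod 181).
169^(-1) ≡ 15 (mod 181). Verification: 169 × 15 = 2535 ≡ 1 (mod 181)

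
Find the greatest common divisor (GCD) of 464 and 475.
1

Using the Euclidean algorithm:
464 = 0 × 475 + 464
475 = 1 × 464 + 11
464 = 42 × 11 + 2
11 = 5 × 2 + 1
2 = 2 × 1 + 0

GCD(464, 475) = 1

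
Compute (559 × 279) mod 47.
15

(559 × 279) = 155961
155961 mod 47 = 15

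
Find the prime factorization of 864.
2^5 × 3^3

Divide by primes starting from smallest:
864 ÷ 2 = 432
432 ÷ 2 = 216
216 ÷ 2 = 108
108 ÷ 2 = 54
54 ÷ 2 = 27
27 ÷ 3 = 9
9 ÷ 3 = 3
3 ÷ 3 = 1

864 = 2^5 × 3^3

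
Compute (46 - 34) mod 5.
2

(46 - 34) = 12
12 mod 5 = 2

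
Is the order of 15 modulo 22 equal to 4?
No, the actual order is 5, not 4.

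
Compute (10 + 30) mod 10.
0

(10 + 30) = 40
40 mod 10 = 0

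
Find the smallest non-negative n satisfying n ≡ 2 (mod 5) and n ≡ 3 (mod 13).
M = 5 × 13 = 65. M₁ = 13, y₁ ≡ 2 (mod 5). M₂ = 5, y₂ ≡ 8 (mod 13). n = 2×13×2 + 3×5×8 ≡ 42 (mod 65)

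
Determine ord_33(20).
Powers of 20 mod 33: 20^1≡20, 20^2≡4, 20^3≡14, 20^4≡16, 20^5≡23, 20^6≡31, 20^7≡26, 20^8≡25, 20^9≡5, 20^10≡1. Order = 10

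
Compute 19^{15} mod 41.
3

Using successive squaring:
Binary expansion of 15: 1111
Powers of 19 mod 41 (each is the square of the previous):
  19^1 ≡ 19 (mod 41)
  19^2 ≡ 19² = 361 ≡ 33 (mod 41)
  19^4 ≡ 33² = 1089 ≡ 23 (mod 41)
  19^8 ≡ 23² = 529 ≡ 37 (mod 41)
15 = 8 + 4 + 2 + 1, so 19^15 = 19^8 × 19^4 × 19^2 × 19^1 ≡ 37 × 23 × 33 × 19 (mod 41)
Multiplying step by step:
  37 × 23 = 851 ≡ 31 (mod 41)
  31 × 33 = 1023 ≡ 39 (mod 41)
  39 × 19 = 741 ≡ 3 (mod 41)
Result: 19^15 ≡ 3 (mod 41)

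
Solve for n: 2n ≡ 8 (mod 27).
4

Since gcd(2, 27) = 1 divides 8, a solution exists.
Multiply both sides by the inverse of 2 mod 27:
  2^(-1) mod 27 = 14
  x ≡ 14 × 8 ≡ 112 ≡ 4 (mod 27)
Verification: 2 × 4 = 8 = 0 × 27 + 8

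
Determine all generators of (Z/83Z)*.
Primitive roots mod 83: {2, 5, 6, 8, 13, 14, 15, 18, 19, 20, 22, 24, 32, 34, 35, 39, 42, 43, 45, 46, 47, 50, 52, 53, 54, 55, 56, 57, 58, 60, 62, 66, 67, 71, 72, 73, 74, 76, 79, 80}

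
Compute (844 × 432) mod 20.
8

(844 × 432) = 364608
364608 mod 20 = 8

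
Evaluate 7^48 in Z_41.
Using Fermat: 7^{40} ≡ 1 (mod 41). 48 ≡ 8 (mod 40). So 7^{48} ≡ 7^{8} ≡ 37 (mod 41)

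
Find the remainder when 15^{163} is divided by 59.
By Fermat: 15^{58} ≡ 1 (mod 59). 163 = 2×58 + 47. So 15^{163} ≡ 15^{47} ≡ 53 (mod 59)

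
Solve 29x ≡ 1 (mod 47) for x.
29^(-1) ≡ 13 (mod 47). Verification: 29 × 13 = 377 ≡ 1 (mod 47)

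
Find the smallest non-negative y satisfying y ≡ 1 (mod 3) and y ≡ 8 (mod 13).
M = 3 × 13 = 39. M₁ = 13, y₁ ≡ 1 (mod 3). M₂ = 3, y₂ ≡ 9 (mod 13). y = 1×13×1 + 8×3×9 ≡ 34 (mod 39)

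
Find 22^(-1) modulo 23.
22

Using Extended Euclidean Algorithm:
gcd(22, 23) = 1
Bezout coefficients: 22 × -1 + 23 × 1 = 1
So 22 × -1 ≡ 1 (mod 23)
The inverse is -1 mod 23 = 22
Verification: 22 × 22 = 484 = 21 × 23 + 1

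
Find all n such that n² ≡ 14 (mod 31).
The square roots of 14 mod 31 are 18 and 13. Verify: 18² = 324 ≡ 14 (mod 31)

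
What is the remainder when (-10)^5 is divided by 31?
(-10) ≡ 21 (mod 31). 5 = 4 + 1 (binary 101). Repeated squaring mod 31: 21^1 ≡ 21; 21^2 ≡ 21² = 441 ≡ 7; 21^4 ≡ 7² = 49 ≡ 18. Multiply: (-10)^5 ≡ 21^4 × 21^1 ≡ 18 × 21 (mod 31): 18 × 21 = 378 ≡ 6. So (-10)^5 ≡ 6 (mod 31).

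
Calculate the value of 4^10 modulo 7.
10 = 8 + 2 (binary 1010). Repeated squaring mod 7: 4^1 ≡ 4; 4^2 ≡ 4² = 16 ≡ 2; 4^4 ≡ 2² = 4 ≡ 4; 4^8 ≡ 4² = 16 ≡ 2. Multiply: 4^10 = 4^8 × 4^2 ≡ 2 × 2 (mod 7): 2 × 2 = 4 ≡ 4. So 4^10 ≡ 4 (mod 7).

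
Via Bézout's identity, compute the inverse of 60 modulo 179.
Extended GCD: 60(3) + 179(-1) = 1. So 60^(-1) ≡ 3 ≡ 3 (mod 179). Verify: 60 × 3 = 180 ≡ 1 (mod 179)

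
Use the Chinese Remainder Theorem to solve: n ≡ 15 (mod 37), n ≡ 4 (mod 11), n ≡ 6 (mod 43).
2457

Using the Chinese Remainder Theorem:
M = product of moduli = 17501
For equation 1: M_1 = 473, 473 ≡ 29 (mod 37), inverse of 473 mod 37 is 23 (check: 29 × 23 = 667 ≡ 1 (mod 37))
For equation 2: M_2 = 1591, 1591 ≡ 7 (mod 11), inverse of 1591 mod 11 is 8 (check: 7 × 8 = 56 ≡ 1 (mod 11))
For equation 3: M_3 = 407, 407 ≡ 20 (mod 43), inverse of 407 mod 43 is 28 (check: 20 × 28 = 560 ≡ 1 (mod 43))
Combine: n ≡ Σ r_i×M_i×(M_i⁻¹ mod m_i) = 15×473×23 + 4×1591×8 + 6×407×28 = 163185 + 50912 + 68376 = 282473
282473 mod 17501 = 2457
n ≡ 2457 (mod 17501)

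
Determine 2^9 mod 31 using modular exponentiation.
9 = 8 + 1 (binary 1001). Repeated squaring mod 31: 2^1 ≡ 2; 2^2 ≡ 2² = 4 ≡ 4; 2^4 ≡ 4² = 16 ≡ 16; 2^8 ≡ 16² = 256 ≡ 8. Multiply: 2^9 = 2^8 × 2^1 ≡ 8 × 2 (mod 31): 8 × 2 = 16 ≡ 16. So 2^9 ≡ 16 (mod 31).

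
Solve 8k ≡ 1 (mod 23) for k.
3

Using Extended Euclidean Algorithm:
gcd(8, 23) = 1
Bezout coefficients: 8 × 3 + 23 × -1 = 1
So 8 × 3 ≡ 1 (mod 23)
The inverse is 3 mod 23 = 3
Verification: 8 × 3 = 24 = 1 × 23 + 1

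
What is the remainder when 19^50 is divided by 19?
Using repeated squaring. 19 ≡ 0 (mod 19). 50 = 32 + 16 + 2 (binary 110010). Repeated squaring mod 19: 0^1 ≡ 0; 0^2 ≡ 0² = 0 ≡ 0; 0^4 ≡ 0² = 0 ≡ 0; 0^8 ≡ 0² = 0 ≡ 0; 0^16 ≡ 0² = 0 ≡ 0; 0^32 ≡ 0² = 0 ≡ 0. Multiply: 19^50 ≡ 0^32 × 0^16 × 0^2 ≡ 0 × 0 × 0 (mod 19): 0 × 0 = 0 ≡ 0; 0 × 0 = 0 ≡ 0. So 19^50 ≡ 0 (mod 19).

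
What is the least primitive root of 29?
2

A primitive root g modulo p has order p-1 = 28
Prime divisors of 28: [2, 7]
g is a primitive root iff g^(28/q) ≢ 1 (mod 29) for each prime divisor q
Testing small values:
  g = 2: 2^14 ≡ 28, 2^4 ≡ 16 (mod 29) → none is 1, primitive root!
The smallest primitive root is 2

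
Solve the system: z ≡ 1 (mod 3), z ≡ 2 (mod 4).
M = 3 × 4 = 12. M₁ = 4, y₁ ≡ 1 (mod 3). M₂ = 3, y₂ ≡ 3 (mod 4). z = 1×4×1 + 2×3×3 ≡ 10 (mod 12)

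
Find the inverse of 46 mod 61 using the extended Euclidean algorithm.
Extended GCD: 46(4) + 61(-3) = 1. So 46^(-1) ≡ 4 ≡ 4 (mod 61). Verify: 46 × 4 = 184 ≡ 1 (mod 61)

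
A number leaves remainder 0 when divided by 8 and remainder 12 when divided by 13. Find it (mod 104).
M = 8 × 13 = 104. M₁ = 13, y₁ ≡ 5 (mod 8). M₂ = 8, y₂ ≡ 5 (mod 13). n = 0×13×5 + 12×8×5 ≡ 64 (mod 104)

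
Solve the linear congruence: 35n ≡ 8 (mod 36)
28

Since gcd(35, 36) = 1 divides 8, a solution exists.
Multiply both sides by the inverse of 35 mod 36:
  35^(-1) mod 36 = 35
  x ≡ 35 × 8 ≡ 280 ≡ 28 (mod 36)
Verification: 35 × 28 = 980 = 27 × 36 + 8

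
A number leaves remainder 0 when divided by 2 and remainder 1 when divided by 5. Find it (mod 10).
M = 2 × 5 = 10. M₁ = 5, y₁ ≡ 1 (mod 2). M₂ = 2, y₂ ≡ 3 (mod 5). m = 0×5×1 + 1×2×3 ≡ 6 (mod 10)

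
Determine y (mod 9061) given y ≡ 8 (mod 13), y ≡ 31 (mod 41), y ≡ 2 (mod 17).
359

Using the Chinese Remainder Theorem:
M = product of moduli = 9061
For equation 1: M_1 = 697, 697 ≡ 8 (mod 13), inverse of 697 mod 13 is 5 (check: 8 × 5 = 40 ≡ 1 (mod 13))
For equation 2: M_2 = 221, 221 ≡ 16 (mod 41), inverse of 221 mod 41 is 18 (check: 16 × 18 = 288 ≡ 1 (mod 41))
For equation 3: M_3 = 533, 533 ≡ 6 (mod 17), inverse of 533 mod 17 is 3 (check: 6 × 3 = 18 ≡ 1 (mod 17))
Combine: y ≡ Σ r_i×M_i×(M_i⁻¹ mod m_i) = 8×697×5 + 31×221×18 + 2×533×3 = 27880 + 123318 + 3198 = 154396
154396 mod 9061 = 359
y ≡ 359 (mod 9061)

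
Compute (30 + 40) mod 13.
5

(30 + 40) = 70
70 mod 13 = 5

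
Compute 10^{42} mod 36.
28

Using successive squaring:
Binary expansion of 42: 101010
Powers of 10 mod 36 (each is the square of the previous):
  10^1 ≡ 10 (mod 36)
  10^2 ≡ 10² = 100 ≡ 28 (mod 36)
  10^4 ≡ 28² = 784 ≡ 28 (mod 36)
  10^8 ≡ 28² = 784 ≡ 28 (mod 36)
  10^16 ≡ 28² = 784 ≡ 28 (mod 36)
  10^32 ≡ 28² = 784 ≡ 28 (mod 36)
42 = 32 + 8 + 2, so 10^42 = 10^32 × 10^8 × 10^2 ≡ 28 × 28 × 28 (mod 36)
Multiplying step by step:
  28 × 28 = 784 ≡ 28 (mod 36)
  28 × 28 = 784 ≡ 28 (mod 36)
Result: 10^42 ≡ 28 (mod 36)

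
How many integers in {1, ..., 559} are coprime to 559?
504

Prime factorization: 559 = 13 × 43
Using the formula φ(n) = n × Π(1 - 1/p) for each prime factor p:
φ(559) = 559 × (1 - 1/13) × (1 - 1/43)
φ(559) = 504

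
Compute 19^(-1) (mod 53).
14

Using Extended Euclidean Algorithm:
gcd(19, 53) = 1
Bezout coefficients: 19 × 14 + 53 × -5 = 1
So 19 × 14 ≡ 1 (mod 53)
The inverse is 14 mod 53 = 14
Verification: 19 × 14 = 266 = 5 × 53 + 1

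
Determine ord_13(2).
Powers of 2 mod 13: 2^1≡2, 2^2≡4, 2^3≡8, 2^4≡3, 2^5≡6, 2^6≡12, 2^7≡11, 2^8≡9, 2^9≡5, 2^10≡10, 2^11≡7, 2^12≡1. Order = 12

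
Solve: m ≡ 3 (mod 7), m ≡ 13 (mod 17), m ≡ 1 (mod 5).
M = 7 × 17 × 5 = 595. M₁ = 85, y₁ ≡ 1 (mod 7). M₂ = 35, y₂ ≡ 1 (mod 17). M₃ = 119, y₃ ≡ 4 (mod 5). m = 3×85×1 + 13×35×1 + 1×119×4 ≡ 591 (mod 595)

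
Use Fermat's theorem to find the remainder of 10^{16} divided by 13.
3

By Fermat's Little Theorem, a^(p-1) ≡ 1 (mod p) for prime p and gcd(a, p) = 1
Here p = 13, so 10^12 ≡ 1 (mod 13)
We can reduce the exponent: 16 mod 12 = 4
So 10^16 ≡ 10^4 (mod 13)
Computing: 10^4 mod 13 = 3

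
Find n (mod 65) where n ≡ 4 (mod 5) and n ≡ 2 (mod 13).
M = 5 × 13 = 65. M₁ = 13, y₁ ≡ 2 (mod 5). M₂ = 5, y₂ ≡ 8 (mod 13). n = 4×13×2 + 2×5×8 ≡ 54 (mod 65)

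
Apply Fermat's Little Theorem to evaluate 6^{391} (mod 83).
45

By Fermat's Little Theorem, a^(p-1) ≡ 1 (mod p) for prime p and gcd(a, p) = 1
Here p = 83, so 6^82 ≡ 1 (mod 83)
We can reduce the exponent: 391 mod 82 = 63
So 6^391 ≡ 6^63 (mod 83)
Computing: 6^63 mod 83 = 45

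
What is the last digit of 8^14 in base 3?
Using Fermat: 8^{2} ≡ 1 (mod 3). 14 ≡ 0 (mod 2). So 8^{14} ≡ 8^{0} ≡ 1 (mod 3)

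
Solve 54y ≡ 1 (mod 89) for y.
61

Using Extended Euclidean Algorithm:
gcd(54, 89) = 1
Bezout coefficients: 54 × -28 + 89 × 17 = 1
So 54 × -28 ≡ 1 (mod 89)
The inverse is -28 mod 89 = 61
Verification: 54 × 61 = 3294 = 37 × 89 + 1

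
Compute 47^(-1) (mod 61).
13

Using Extended Euclidean Algorithm:
gcd(47, 61) = 1
Bezout coefficients: 47 × 13 + 61 × -10 = 1
So 47 × 13 ≡ 1 (mod 61)
The inverse is 13 mod 61 = 13
Verification: 47 × 13 = 611 = 10 × 61 + 1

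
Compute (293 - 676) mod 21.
16

(293 - 676) = -383
-383 mod 21 = 16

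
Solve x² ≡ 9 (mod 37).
The square roots of 9 mod 37 are 34 and 3. Verify: 34² = 1156 ≡ 9 (mod 37)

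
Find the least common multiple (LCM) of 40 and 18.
360

First find GCD(40, 18) using the Euclidean algorithm:
40 = 2 × 18 + 4
18 = 4 × 4 + 2
4 = 2 × 2 + 0
GCD(40, 18) = 2

LCM formula: LCM(a, b) = (a × b) / GCD(a, b)
LCM(40, 18) = (40 × 18) / 2
LCM(40, 18) = 720 / 2
LCM(40, 18) = 360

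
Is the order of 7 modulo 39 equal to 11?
No, the actual order is 12, not 11.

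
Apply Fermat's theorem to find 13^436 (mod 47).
By Fermat: 13^{46} ≡ 1 (mod 47). 436 ≡ 22 (mod 46). So 13^{436} ≡ 13^{22} ≡ 18 (mod 47)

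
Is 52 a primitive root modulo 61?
No

To verify, check if 52^(60/q) ≢ 1 (mod 61) for each prime divisor q of 60
Divisors of 60 = 60: [1, 2, 3, 4, 5, 6, 10, 12, 15, 20, 30, 60]
  52^(60/2) = 52^30 ≡ 1 (mod 61)
  52^(60/3) = 52^20 ≡ 1 (mod 61)
  52^(60/5) = 52^12 ≡ 20 (mod 61)
Conclusion: 52 is not a primitive root modulo 61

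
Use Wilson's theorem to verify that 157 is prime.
(156)! mod 157 = 156. Since this equals -1 (mod 157), Wilson confirms 157 is prime.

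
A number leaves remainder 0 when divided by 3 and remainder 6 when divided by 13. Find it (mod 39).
M = 3 × 13 = 39. M₁ = 13, y₁ ≡ 1 (mod 3). M₂ = 3, y₂ ≡ 9 (mod 13). y = 0×13×1 + 6×3×9 ≡ 6 (mod 39)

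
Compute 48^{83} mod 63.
27

Using successive squaring:
Binary expansion of 83: 1010011
Powers of 48 mod 63 (each is the square of the previous):
  48^1 ≡ 48 (mod 63)
  48^2 ≡ 48² = 2304 ≡ 36 (mod 63)
  48^4 ≡ 36² = 1296 ≡ 36 (mod 63)
  48^8 ≡ 36² = 1296 ≡ 36 (mod 63)
  48^16 ≡ 36² = 1296 ≡ 36 (mod 63)
  48^32 ≡ 36² = 1296 ≡ 36 (mod 63)
  48^64 ≡ 36² = 1296 ≡ 36 (mod 63)
83 = 64 + 16 + 2 + 1, so 48^83 = 48^64 × 48^16 × 48^2 × 48^1 ≡ 36 × 36 × 36 × 48 (mod 63)
Multiplying step by step:
  36 × 36 = 1296 ≡ 36 (mod 63)
  36 × 36 = 1296 ≡ 36 (mod 63)
  36 × 48 = 1728 ≡ 27 (mod 63)
Result: 48^83 ≡ 27 (mod 63)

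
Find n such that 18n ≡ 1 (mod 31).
18^(-1) ≡ 19 (mod 31). Verification: 18 × 19 = 342 ≡ 1 (mod 31)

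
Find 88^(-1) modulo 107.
45

Using Extended Euclidean Algorithm:
gcd(88, 107) = 1
Bezout coefficients: 88 × 45 + 107 × -37 = 1
So 88 × 45 ≡ 1 (mod 107)
The inverse is 45 mod 107 = 45
Verification: 88 × 45 = 3960 = 37 × 107 + 1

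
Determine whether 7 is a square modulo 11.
By Euler's criterion: 7^{5} ≡ 10 (mod 11). Since this equals -1 (≡ 10), 7 is not a QR.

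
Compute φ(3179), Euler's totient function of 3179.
2720

Prime factorization: 3179 = 11 × 17^2
Using the formula φ(n) = n × Π(1 - 1/p) for each prime factor p:
φ(3179) = 3179 × (1 - 1/11) × (1 - 1/17)
φ(3179) = 2720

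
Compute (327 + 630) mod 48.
45

(327 + 630) = 957
957 mod 48 = 45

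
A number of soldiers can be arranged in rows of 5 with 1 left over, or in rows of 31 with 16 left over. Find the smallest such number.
M = 5 × 31 = 155. M₁ = 31, y₁ ≡ 1 (mod 5). M₂ = 5, y₂ ≡ 25 (mod 31). t = 1×31×1 + 16×5×25 ≡ 16 (mod 155). The smallest positive such number is 16.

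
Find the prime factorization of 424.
2^3 × 53

Divide by primes starting from smallest:
424 ÷ 2 = 212
212 ÷ 2 = 106
106 ÷ 2 = 53
53 ÷ 53 = 1

424 = 2^3 × 53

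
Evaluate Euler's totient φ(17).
16

Prime factorization: 17 = 17
Using the formula φ(n) = n × Π(1 - 1/p) for each prime factor p:
φ(17) = 17 × (1 - 1/17)
φ(17) = 16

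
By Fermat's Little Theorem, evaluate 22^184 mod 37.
By Fermat: 22^{36} ≡ 1 (mod 37). 184 = 5×36 + 4. So 22^{184} ≡ 22^{4} ≡ 9 (mod 37)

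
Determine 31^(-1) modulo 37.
31^(-1) ≡ 6 (mod 37). Verification: 31 × 6 = 186 ≡ 1 (mod 37)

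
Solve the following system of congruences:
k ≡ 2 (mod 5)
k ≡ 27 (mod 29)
27

Using the Chinese Remainder Theorem:
M = product of moduli = 145
For equation 1: M_1 = 29, 29 ≡ 4 (mod 5), inverse of 29 mod 5 is 4 (check: 4 × 4 = 16 ≡ 1 (mod 5))
For equation 2: M_2 = 5, 5 ≡ 5 (mod 29), inverse of 5 mod 29 is 6 (check: 5 × 6 = 30 ≡ 1 (mod 29))
Combine: k ≡ Σ r_i×M_i×(M_i⁻¹ mod m_i) = 2×29×4 + 27×5×6 = 232 + 810 = 1042
1042 mod 145 = 27
k ≡ 27 (mod 145)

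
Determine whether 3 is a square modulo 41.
By Euler's criterion: 3^{20} ≡ 40 (mod 41). Since this equals -1 (≡ 40), 3 is not a QR.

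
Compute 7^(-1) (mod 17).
5

Using Extended Euclidean Algorithm:
gcd(7, 17) = 1
Bezout coefficients: 7 × 5 + 17 × -2 = 1
So 7 × 5 ≡ 1 (mod 17)
The inverse is 5 mod 17 = 5
Verification: 7 × 5 = 35 = 2 × 17 + 1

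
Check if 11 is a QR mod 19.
By Euler's criterion: 11^{9} ≡ 1 (mod 19). Since this equals 1, 11 is a QR.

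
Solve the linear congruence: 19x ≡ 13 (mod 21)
4

Since gcd(19, 21) = 1 divides 13, a solution exists.
Multiply both sides by the inverse of 19 mod 21:
  19^(-1) mod 21 = 10
  x ≡ 10 × 13 ≡ 130 ≡ 4 (mod 21)
Verification: 19 × 4 = 76 = 3 × 21 + 13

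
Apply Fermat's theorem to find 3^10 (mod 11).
By Fermat's Little Theorem, 3^{10} ≡ 1 (mod 11) since 11 is prime and gcd(3, 11) = 1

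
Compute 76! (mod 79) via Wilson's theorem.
(78)! = (76)! × (77) × (78) ≡ -1 (mod 79). So (76)! ≡ -1 × [(78)(77)]^(-1) ≡ 39 (mod 79)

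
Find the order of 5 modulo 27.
Powers of 5 mod 27: 5^1≡5, 5^2≡25, 5^3≡17, 5^4≡4, 5^5≡20, 5^6≡19, 5^7≡14, 5^8≡16, 5^9≡26, 5^10≡22, 5^11≡2, 5^12≡10, 5^13≡23, 5^14≡7, 5^15≡8, 5^16≡13, 5^17≡11, 5^18≡1. Order = 18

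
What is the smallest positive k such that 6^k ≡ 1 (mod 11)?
Powers of 6 mod 11: 6^1≡6, 6^2≡3, 6^3≡7, 6^4≡9, 6^5≡10, 6^6≡5, 6^7≡8, 6^8≡4, 6^9≡2, 6^10≡1. Order = 10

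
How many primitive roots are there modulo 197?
Number of primitive roots mod 197 = φ(196) = 84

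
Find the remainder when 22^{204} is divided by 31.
By Fermat: 22^{30} ≡ 1 (mod 31). 204 = 6×30 + 24. So 22^{204} ≡ 22^{24} ≡ 4 (mod 31)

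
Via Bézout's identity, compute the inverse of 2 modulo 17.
Extended GCD: 2(-8) + 17(1) = 1. So 2^(-1) ≡ 9 ≡ 9 (mod 17). Verify: 2 × 9 = 18 ≡ 1 (mod 17)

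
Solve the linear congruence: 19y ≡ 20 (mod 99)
74

Since gcd(19, 99) = 1 divides 20, a solution exists.
Multiply both sides by the inverse of 19 mod 99:
  19^(-1) mod 99 = 73
  x ≡ 73 × 20 ≡ 1460 ≡ 74 (mod 99)
Verification: 19 × 74 = 1406 = 14 × 99 + 20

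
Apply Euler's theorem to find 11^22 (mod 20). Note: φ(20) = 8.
By Euler: 11^{8} ≡ 1 (mod 20) since gcd(11, 20) = 1. 22 = 2×8 + 6. So 11^{22} ≡ 11^{6} ≡ 1 (mod 20)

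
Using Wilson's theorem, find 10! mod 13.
(12)! = (10)! × (11) × (12) ≡ -1 (mod 13). So (10)! ≡ -1 × [(12)(11)]^(-1) ≡ 6 (mod 13)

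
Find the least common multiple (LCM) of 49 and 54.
2646

First find GCD(49, 54) using the Euclidean algorithm:
49 = 0 × 54 + 49
54 = 1 × 49 + 5
49 = 9 × 5 + 4
5 = 1 × 4 + 1
4 = 4 × 1 + 0
GCD(49, 54) = 1

LCM formula: LCM(a, b) = (a × b) / GCD(a, b)
LCM(49, 54) = (49 × 54) / 1
LCM(49, 54) = 2646 / 1
LCM(49, 54) = 2646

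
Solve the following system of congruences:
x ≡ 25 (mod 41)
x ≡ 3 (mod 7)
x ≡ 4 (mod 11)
1214

Using the Chinese Remainder Theorem:
M = product of moduli = 3157
For equation 1: M_1 = 77, 77 ≡ 36 (mod 41), inverse of 77 mod 41 is 8 (check: 36 × 8 = 288 ≡ 1 (mod 41))
For equation 2: M_2 = 451, 451 ≡ 3 (mod 7), inverse of 451 mod 7 is 5 (check: 3 × 5 = 15 ≡ 1 (mod 7))
For equation 3: M_3 = 287, 287 ≡ 1 (mod 11), inverse of 287 mod 11 is 1 (check: 1 × 1 = 1 ≡ 1 (mod 11))
Combine: x ≡ Σ r_i×M_i×(M_i⁻¹ mod m_i) = 25×77×8 + 3×451×5 + 4×287×1 = 15400 + 6765 + 1148 = 23313
23313 mod 3157 = 1214
x ≡ 1214 (mod 3157)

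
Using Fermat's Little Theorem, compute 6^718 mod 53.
By Fermat: 6^{52} ≡ 1 (mod 53). 718 ≡ 42 (mod 52). So 6^{718} ≡ 6^{42} ≡ 49 (mod 53)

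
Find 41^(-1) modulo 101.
69

Using Extended Euclidean Algorithm:
gcd(41, 101) = 1
Bezout coefficients: 41 × -32 + 101 × 13 = 1
So 41 × -32 ≡ 1 (mod 101)
The inverse is -32 mod 101 = 69
Verification: 41 × 69 = 2829 = 28 × 101 + 1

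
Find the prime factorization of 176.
2^4 × 11

Divide by primes starting from smallest:
176 ÷ 2 = 88
88 ÷ 2 = 44
44 ÷ 2 = 22
22 ÷ 2 = 11
11 ÷ 11 = 1

176 = 2^4 × 11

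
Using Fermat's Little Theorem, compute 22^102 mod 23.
By Fermat: 22^{22} ≡ 1 (mod 23). 102 = 4×22 + 14. So 22^{102} ≡ 22^{14} ≡ 1 (mod 23)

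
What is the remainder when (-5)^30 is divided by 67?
Using repeated squaring. (-5) ≡ 62 (mod 67). 30 = 16 + 8 + 4 + 2 (binary 11110). Repeated squaring mod 67: 62^1 ≡ 62; 62^2 ≡ 62² = 3844 ≡ 25; 62^4 ≡ 25² = 625 ≡ 22; 62^8 ≡ 22² = 484 ≡ 15; 62^16 ≡ 15² = 225 ≡ 24. Multiply: (-5)^30 ≡ 62^16 × 62^8 × 62^4 × 62^2 ≡ 24 × 15 × 22 × 25 (mod 67): 24 × 15 = 360 ≡ 25; 25 × 22 = 550 ≡ 14; 14 × 25 = 350 ≡ 15. So (-5)^30 ≡ 15 (mod 67).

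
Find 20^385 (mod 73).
Using Fermat: 20^{72} ≡ 1 (mod 73). 385 ≡ 25 (mod 72). So 20^{385} ≡ 20^{25} ≡ 39 (mod 73)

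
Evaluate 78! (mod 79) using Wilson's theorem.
By Wilson's theorem, (78)! ≡ -1 ≡ 78 (mod 79)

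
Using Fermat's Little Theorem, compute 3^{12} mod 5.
1

By Fermat's Little Theorem, a^(p-1) ≡ 1 (mod p) for prime p and gcd(a, p) = 1
Here p = 5, so 3^4 ≡ 1 (mod 5)
We can reduce the exponent: 12 mod 4 = 0
So 3^12 ≡ 3^0 (mod 5)
Computing: 3^0 mod 5 = 1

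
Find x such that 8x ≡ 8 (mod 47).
1

Since gcd(8, 47) = 1 divides 8, a solution exists.
Multiply both sides by the inverse of 8 mod 47:
  8^(-1) mod 47 = 6
  x ≡ 6 × 8 ≡ 48 ≡ 1 (mod 47)
Verification: 8 × 1 = 8 = 0 × 47 + 8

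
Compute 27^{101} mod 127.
40

Using successive squaring:
Binary expansion of 101: 1100101
Powers of 27 mod 127 (each is the square of the previous):
  27^1 ≡ 27 (mod 127)
  27^2 ≡ 27² = 729 ≡ 94 (mod 127)
  27^4 ≡ 94² = 8836 ≡ 73 (mod 127)
  27^8 ≡ 73² = 5329 ≡ 122 (mod 127)
  27^16 ≡ 122² = 14884 ≡ 25 (mod 127)
  27^32 ≡ 25² = 625 ≡ 117 (mod 127)
  27^64 ≡ 117² = 13689 ≡ 100 (mod 127)
101 = 64 + 32 + 4 + 1, so 27^101 = 27^64 × 27^32 × 27^4 × 27^1 ≡ 100 × 117 × 73 × 27 (mod 127)
Multiplying step by step:
  100 × 117 = 11700 ≡ 16 (mod 127)
  16 × 73 = 1168 ≡ 25 (mod 127)
  25 × 27 = 675 ≡ 40 (mod 127)
Result: 27^101 ≡ 40 (mod 127)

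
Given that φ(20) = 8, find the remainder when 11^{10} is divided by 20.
By Euler: 11^{8} ≡ 1 (mod 20) since gcd(11, 20) = 1. 10 = 1×8 + 2. So 11^{10} ≡ 11^{2} ≡ 1 (mod 20)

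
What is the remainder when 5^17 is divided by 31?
Using repeated squaring. 17 = 16 + 1 (binary 10001). Repeated squaring mod 31: 5^1 ≡ 5; 5^2 ≡ 5² = 25 ≡ 25; 5^4 ≡ 25² = 625 ≡ 5; 5^8 ≡ 5² = 25 ≡ 25; 5^16 ≡ 25² = 625 ≡ 5. Multiply: 5^17 = 5^16 × 5^1 ≡ 5 × 5 (mod 31): 5 × 5 = 25 ≡ 25. So 5^17 ≡ 25 (mod 31).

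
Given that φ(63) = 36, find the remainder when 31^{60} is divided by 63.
By Euler: 31^{36} ≡ 1 (mod 63) since gcd(31, 63) = 1. 60 = 1×36 + 24. So 31^{60} ≡ 31^{24} ≡ 1 (mod 63)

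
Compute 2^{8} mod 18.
4

Using successive squaring:
Binary expansion of 8: 1000
Powers of 2 mod 18 (each is the square of the previous):
  2^1 ≡ 2 (mod 18)
  2^2 ≡ 2² = 4 ≡ 4 (mod 18)
  2^4 ≡ 4² = 16 ≡ 16 (mod 18)
  2^8 ≡ 16² = 256 ≡ 4 (mod 18)
8 is a power of 2, so 2^8 is the last square: ≡ 4 (mod 18)
Result: 2^8 ≡ 4 (mod 18)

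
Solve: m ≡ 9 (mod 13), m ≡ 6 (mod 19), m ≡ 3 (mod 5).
M = 13 × 19 × 5 = 1235. M₁ = 95, y₁ ≡ 10 (mod 13). M₂ = 65, y₂ ≡ 12 (mod 19). M₃ = 247, y₃ ≡ 3 (mod 5). m = 9×95×10 + 6×65×12 + 3×247×3 ≡ 633 (mod 1235)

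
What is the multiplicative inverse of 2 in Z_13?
7

Using Extended Euclidean Algorithm:
gcd(2, 13) = 1
Bezout coefficients: 2 × -6 + 13 × 1 = 1
So 2 × -6 ≡ 1 (mod 13)
The inverse is -6 mod 13 = 7
Verification: 2 × 7 = 14 = 1 × 13 + 1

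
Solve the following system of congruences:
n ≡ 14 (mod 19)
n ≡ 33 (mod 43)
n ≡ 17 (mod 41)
15556

Using the Chinese Remainder Theorem:
M = product of moduli = 33497
For equation 1: M_1 = 1763, 1763 ≡ 15 (mod 19), inverse of 1763 mod 19 is 14 (check: 15 × 14 = 210 ≡ 1 (mod 19))
For equation 2: M_2 = 779, 779 ≡ 5 (mod 43), inverse of 779 mod 43 is 26 (check: 5 × 26 = 130 ≡ 1 (mod 43))
For equation 3: M_3 = 817, 817 ≡ 38 (mod 41), inverse of 817 mod 41 is 27 (check: 38 × 27 = 1026 ≡ 1 (mod 41))
Combine: n ≡ Σ r_i×M_i×(M_i⁻¹ mod m_i) = 14×1763×14 + 33×779×26 + 17×817×27 = 345548 + 668382 + 375003 = 1388933
1388933 mod 33497 = 15556
n ≡ 15556 (mod 33497)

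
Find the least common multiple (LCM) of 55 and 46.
2530

First find GCD(55, 46) using the Euclidean algorithm:
55 = 1 × 46 + 9
46 = 5 × 9 + 1
9 = 9 × 1 + 0
GCD(55, 46) = 1

LCM formula: LCM(a, b) = (a × b) / GCD(a, b)
LCM(55, 46) = (55 × 46) / 1
LCM(55, 46) = 2530 / 1
LCM(55, 46) = 2530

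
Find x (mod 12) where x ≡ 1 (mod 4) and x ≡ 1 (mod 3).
M = 4 × 3 = 12. M₁ = 3, y₁ ≡ 3 (mod 4). M₂ = 4, y₂ ≡ 1 (mod 3). x = 1×3×3 + 1×4×1 ≡ 1 (mod 12)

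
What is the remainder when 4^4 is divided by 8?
4 = 4 (binary 100). Repeated squaring mod 8: 4^1 ≡ 4; 4^2 ≡ 4² = 16 ≡ 0; 4^4 ≡ 0² = 0 ≡ 0. So 4^4 ≡ 0 (mod 8).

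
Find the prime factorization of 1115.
5 × 223

Divide by primes starting from smallest:
1115 ÷ 5 = 223
223 ÷ 223 = 1

1115 = 5 × 223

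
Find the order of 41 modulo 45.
Powers of 41 mod 45: 41^1≡41, 41^2≡16, 41^3≡26, 41^4≡31, 41^5≡11, 41^6≡1. Order = 6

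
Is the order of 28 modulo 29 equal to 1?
No, the actual order is 2, not 1.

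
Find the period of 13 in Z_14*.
Powers of 13 mod 14: 13^1≡13, 13^2≡1. Order = 2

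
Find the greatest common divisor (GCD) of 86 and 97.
1

Using the Euclidean algorithm:
86 = 0 × 97 + 86
97 = 1 × 86 + 11
86 = 7 × 11 + 9
11 = 1 × 9 + 2
9 = 4 × 2 + 1
2 = 2 × 1 + 0

GCD(86, 97) = 1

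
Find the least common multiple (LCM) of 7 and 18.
126

First find GCD(7, 18) using the Euclidean algorithm:
7 = 0 × 18 + 7
18 = 2 × 7 + 4
7 = 1 × 4 + 3
4 = 1 × 3 + 1
3 = 3 × 1 + 0
GCD(7, 18) = 1

LCM formula: LCM(a, b) = (a × b) / GCD(a, b)
LCM(7, 18) = (7 × 18) / 1
LCM(7, 18) = 126 / 1
LCM(7, 18) = 126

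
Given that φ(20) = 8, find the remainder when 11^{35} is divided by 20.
By Euler: 11^{8} ≡ 1 (mod 20) since gcd(11, 20) = 1. 35 = 4×8 + 3. So 11^{35} ≡ 11^{3} ≡ 11 (mod 20)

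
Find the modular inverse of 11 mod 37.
11^(-1) ≡ 27 (mod 37). Verification: 11 × 27 = 297 ≡ 1 (mod 37)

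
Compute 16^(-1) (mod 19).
6

Using Extended Euclidean Algorithm:
gcd(16, 19) = 1
Bezout coefficients: 16 × 6 + 19 × -5 = 1
So 16 × 6 ≡ 1 (mod 19)
The inverse is 6 mod 19 = 6
Verification: 16 × 6 = 96 = 5 × 19 + 1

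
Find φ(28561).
26364

Prime factorization: 28561 = 13^4
Using the formula φ(n) = n × Π(1 - 1/p) for each prime factor p:
φ(28561) = 28561 × (1 - 1/13)
φ(28561) = 26364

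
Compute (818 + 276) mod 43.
19

(818 + 276) = 1094
1094 mod 43 = 19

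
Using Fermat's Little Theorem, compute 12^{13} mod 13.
12

By Fermat's Little Theorem, a^(p-1) ≡ 1 (mod p) for prime p and gcd(a, p) = 1
Here p = 13, so 12^12 ≡ 1 (mod 13)
We can reduce the exponent: 13 mod 12 = 1
So 12^13 ≡ 12^1 (mod 13)
Computing: 12^1 mod 13 = 12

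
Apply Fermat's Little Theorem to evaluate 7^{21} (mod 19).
1

By Fermat's Little Theorem, a^(p-1) ≡ 1 (mod p) for prime p and gcd(a, p) = 1
Here p = 19, so 7^18 ≡ 1 (mod 19)
We can reduce the exponent: 21 mod 18 = 3
So 7^21 ≡ 7^3 (mod 19)
Computing: 7^3 mod 19 = 1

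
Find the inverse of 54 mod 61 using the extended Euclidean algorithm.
Extended GCD: 54(26) + 61(-23) = 1. So 54^(-1) ≡ 26 ≡ 26 (mod 61). Verify: 54 × 26 = 1404 ≡ 1 (mod 61)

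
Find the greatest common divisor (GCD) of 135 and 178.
1

Using the Euclidean algorithm:
135 = 0 × 178 + 135
178 = 1 × 135 + 43
135 = 3 × 43 + 6
43 = 7 × 6 + 1
6 = 6 × 1 + 0

GCD(135, 178) = 1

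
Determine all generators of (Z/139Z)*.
Primitive roots mod 139: {2, 3, 12, 15, 17, 18, 19, 21, 22, 26, 32, 40, 50, 53, 56, 58, 61, 68, 70, 72, 73, 85, 88, 90, 92, 93, 98, 101, 102, 104, 108, 109, 110, 111, 114, 115, 119, 123, 126, 128, 130, 132, 134, 135}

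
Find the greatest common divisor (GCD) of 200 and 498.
2

Using the Euclidean algorithm:
200 = 0 × 498 + 200
498 = 2 × 200 + 98
200 = 2 × 98 + 4
98 = 24 × 4 + 2
4 = 2 × 2 + 0

GCD(200, 498) = 2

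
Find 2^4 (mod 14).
4 = 4 (binary 100). Repeated squaring mod 14: 2^1 ≡ 2; 2^2 ≡ 2² = 4 ≡ 4; 2^4 ≡ 4² = 16 ≡ 2. So 2^4 ≡ 2 (mod 14).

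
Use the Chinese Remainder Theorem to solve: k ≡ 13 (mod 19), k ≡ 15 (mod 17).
M = 19 × 17 = 323. M₁ = 17, y₁ ≡ 9 (mod 19). M₂ = 19, y₂ ≡ 9 (mod 17). k = 13×17×9 + 15×19×9 ≡ 32 (mod 323)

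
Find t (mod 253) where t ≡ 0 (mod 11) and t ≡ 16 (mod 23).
M = 11 × 23 = 253. M₁ = 23, y₁ ≡ 1 (mod 11). M₂ = 11, y₂ ≡ 21 (mod 23). t = 0×23×1 + 16×11×21 ≡ 154 (mod 253)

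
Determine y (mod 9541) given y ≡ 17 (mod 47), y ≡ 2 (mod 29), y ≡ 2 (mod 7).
205

Using the Chinese Remainder Theorem:
M = product of moduli = 9541
For equation 1: M_1 = 203, 203 ≡ 15 (mod 47), inverse of 203 mod 47 is 22 (check: 15 × 22 = 330 ≡ 1 (mod 47))
For equation 2: M_2 = 329, 329 ≡ 10 (mod 29), inverse of 329 mod 29 is 3 (check: 10 × 3 = 30 ≡ 1 (mod 29))
For equation 3: M_3 = 1363, 1363 ≡ 5 (mod 7), inverse of 1363 mod 7 is 3 (check: 5 × 3 = 15 ≡ 1 (mod 7))
Combine: y ≡ Σ r_i×M_i×(M_i⁻¹ mod m_i) = 17×203×22 + 2×329×3 + 2×1363×3 = 75922 + 1974 + 8178 = 86074
86074 mod 9541 = 205
y ≡ 205 (mod 9541)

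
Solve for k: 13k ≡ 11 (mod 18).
5

Since gcd(13, 18) = 1 divides 11, a solution exists.
Multiply both sides by the inverse of 13 mod 18:
  13^(-1) mod 18 = 7
  x ≡ 7 × 11 ≡ 77 ≡ 5 (mod 18)
Verification: 13 × 5 = 65 = 3 × 18 + 11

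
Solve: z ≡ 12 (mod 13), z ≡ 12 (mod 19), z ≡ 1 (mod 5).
M = 13 × 19 × 5 = 1235. M₁ = 95, y₁ ≡ 10 (mod 13). M₂ = 65, y₂ ≡ 12 (mod 19). M₃ = 247, y₃ ≡ 3 (mod 5). z = 12×95×10 + 12×65×12 + 1×247×3 ≡ 506 (mod 1235)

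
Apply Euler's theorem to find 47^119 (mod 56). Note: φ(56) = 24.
By Euler: 47^{24} ≡ 1 (mod 56) since gcd(47, 56) = 1. 119 = 4×24 + 23. So 47^{119} ≡ 47^{23} ≡ 31 (mod 56)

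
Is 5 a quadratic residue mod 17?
By Euler's criterion: 5^{8} ≡ 16 (mod 17). Since this equals -1 (≡ 16), 5 is not a QR.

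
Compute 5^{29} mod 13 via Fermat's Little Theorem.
5

By Fermat's Little Theorem, a^(p-1) ≡ 1 (mod p) for prime p and gcd(a, p) = 1
Here p = 13, so 5^12 ≡ 1 (mod 13)
We can reduce the exponent: 29 mod 12 = 5
So 5^29 ≡ 5^5 (mod 13)
Computing: 5^5 mod 13 = 5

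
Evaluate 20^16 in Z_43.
Using repeated squaring. 16 = 16 (binary 10000). Repeated squaring mod 43: 20^1 ≡ 20; 20^2 ≡ 20² = 400 ≡ 13; 20^4 ≡ 13² = 169 ≡ 40; 20^8 ≡ 40² = 1600 ≡ 9; 20^16 ≡ 9² = 81 ≡ 38. So 20^16 ≡ 38 (mod 43).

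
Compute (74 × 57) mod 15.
3

(74 × 57) = 4218
4218 mod 15 = 3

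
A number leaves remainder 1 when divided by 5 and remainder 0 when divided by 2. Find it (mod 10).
M = 5 × 2 = 10. M₁ = 2, y₁ ≡ 3 (mod 5). M₂ = 5, y₂ ≡ 1 (mod 2). y = 1×2×3 + 0×5×1 ≡ 6 (mod 10)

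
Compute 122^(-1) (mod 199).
122^(-1) ≡ 31 (mod 199). Verification: 122 × 31 = 3782 ≡ 1 (mod 199)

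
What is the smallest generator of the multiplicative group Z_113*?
p - 1 = 112 has prime divisors 2, 7. h is a primitive root mod 113 iff h^(112/q) ≢ 1 (mod 113) for each such q.
h = 2: 2^56 ≡ 1, 2^16 ≡ 109 (mod 113); 2^56 ≡ 1, so not a primitive root.
h = 3: 3^56 ≡ 112, 3^16 ≡ 49 (mod 113); none is 1, so 3 has order 112 and is a primitive root.
The smallest primitive root mod 113 is g = 3.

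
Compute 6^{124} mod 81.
0

Using successive squaring:
Binary expansion of 124: 1111100
Powers of 6 mod 81 (each is the square of the previous):
  6^1 ≡ 6 (mod 81)
  6^2 ≡ 6² = 36 ≡ 36 (mod 81)
  6^4 ≡ 36² = 1296 ≡ 0 (mod 81)
  6^8 ≡ 0² = 0 ≡ 0 (mod 81)
  6^16 ≡ 0² = 0 ≡ 0 (mod 81)
  6^32 ≡ 0² = 0 ≡ 0 (mod 81)
  6^64 ≡ 0² = 0 ≡ 0 (mod 81)
124 = 64 + 32 + 16 + 8 + 4, so 6^124 = 6^64 × 6^32 × 6^16 × 6^8 × 6^4 ≡ 0 × 0 × 0 × 0 × 0 (mod 81)
Multiplying step by step:
  0 × 0 = 0 ≡ 0 (mod 81)
  0 × 0 = 0 ≡ 0 (mod 81)
  0 × 0 = 0 ≡ 0 (mod 81)
  0 × 0 = 0 ≡ 0 (mod 81)
Result: 6^124 ≡ 0 (mod 81)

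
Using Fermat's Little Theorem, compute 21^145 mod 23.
By Fermat: 21^{22} ≡ 1 (mod 23). 145 = 6×22 + 13. So 21^{145} ≡ 21^{13} ≡ 19 (mod 23)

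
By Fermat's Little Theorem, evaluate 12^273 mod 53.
By Fermat: 12^{52} ≡ 1 (mod 53). 273 ≡ 13 (mod 52). So 12^{273} ≡ 12^{13} ≡ 23 (mod 53)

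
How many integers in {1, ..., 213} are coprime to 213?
140

Prime factorization: 213 = 3 × 71
Using the formula φ(n) = n × Π(1 - 1/p) for each prime factor p:
φ(213) = 213 × (1 - 1/3) × (1 - 1/71)
φ(213) = 140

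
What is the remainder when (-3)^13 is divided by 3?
Using repeated squaring. (-3) ≡ 0 (mod 3). 13 = 8 + 4 + 1 (binary 1101). Repeated squaring mod 3: 0^1 ≡ 0; 0^2 ≡ 0² = 0 ≡ 0; 0^4 ≡ 0² = 0 ≡ 0; 0^8 ≡ 0² = 0 ≡ 0. Multiply: (-3)^13 ≡ 0^8 × 0^4 × 0^1 ≡ 0 × 0 × 0 (mod 3): 0 × 0 = 0 ≡ 0; 0 × 0 = 0 ≡ 0. So (-3)^13 ≡ 0 (mod 3).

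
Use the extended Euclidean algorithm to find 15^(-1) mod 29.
Extended GCD: 15(2) + 29(-1) = 1. So 15^(-1) ≡ 2 ≡ 2 (mod 29). Verify: 15 × 2 = 30 ≡ 1 (mod 29)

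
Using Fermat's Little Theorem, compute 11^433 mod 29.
By Fermat: 11^{28} ≡ 1 (mod 29). 433 ≡ 13 (mod 28). So 11^{433} ≡ 11^{13} ≡ 21 (mod 29)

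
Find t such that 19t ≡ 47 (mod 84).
29

Since gcd(19, 84) = 1 divides 47, a solution exists.
Multiply both sides by the inverse of 19 mod 84:
  19^(-1) mod 84 = 31
  x ≡ 31 × 47 ≡ 1457 ≡ 29 (mod 84)
Verification: 19 × 29 = 551 = 6 × 84 + 47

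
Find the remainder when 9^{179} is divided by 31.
By Fermat: 9^{30} ≡ 1 (mod 31). 179 = 5×30 + 29. So 9^{179} ≡ 9^{29} ≡ 7 (mod 31)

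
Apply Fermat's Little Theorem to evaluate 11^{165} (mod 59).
10

By Fermat's Little Theorem, a^(p-1) ≡ 1 (mod p) for prime p and gcd(a, p) = 1
Here p = 59, so 11^58 ≡ 1 (mod 59)
We can reduce the exponent: 165 mod 58 = 49
So 11^165 ≡ 11^49 (mod 59)
Computing: 11^49 mod 59 = 10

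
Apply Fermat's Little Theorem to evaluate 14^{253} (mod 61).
14

By Fermat's Little Theorem, a^(p-1) ≡ 1 (mod p) for prime p and gcd(a, p) = 1
Here p = 61, so 14^60 ≡ 1 (mod 61)
We can reduce the exponent: 253 mod 60 = 13
So 14^253 ≡ 14^13 (mod 61)
Computing: 14^13 mod 61 = 14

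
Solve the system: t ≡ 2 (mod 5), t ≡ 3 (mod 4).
M = 5 × 4 = 20. M₁ = 4, y₁ ≡ 4 (mod 5). M₂ = 5, y₂ ≡ 1 (mod 4). t = 2×4×4 + 3×5×1 ≡ 7 (mod 20)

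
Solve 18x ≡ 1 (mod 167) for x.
18^(-1) ≡ 65 (mod 167). Verification: 18 × 65 = 1170 ≡ 1 (mod 167)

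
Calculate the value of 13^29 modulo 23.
Using Fermat: 13^{22} ≡ 1 (mod 23). 29 ≡ 7 (mod 22). So 13^{29} ≡ 13^{7} ≡ 9 (mod 23)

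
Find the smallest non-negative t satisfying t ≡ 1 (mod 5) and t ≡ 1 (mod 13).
M = 5 × 13 = 65. M₁ = 13, y₁ ≡ 2 (mod 5). M₂ = 5, y₂ ≡ 8 (mod 13). t = 1×13×2 + 1×5×8 ≡ 1 (mod 65)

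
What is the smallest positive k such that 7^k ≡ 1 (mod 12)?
Powers of 7 mod 12: 7^1≡7, 7^2≡1. Order = 2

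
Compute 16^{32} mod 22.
14

Using successive squaring:
Binary expansion of 32: 100000
Powers of 16 mod 22 (each is the square of the previous):
  16^1 ≡ 16 (mod 22)
  16^2 ≡ 16² = 256 ≡ 14 (mod 22)
  16^4 ≡ 14² = 196 ≡ 20 (mod 22)
  16^8 ≡ 20² = 400 ≡ 4 (mod 22)
  16^16 ≡ 4² = 16 ≡ 16 (mod 22)
  16^32 ≡ 16² = 256 ≡ 14 (mod 22)
32 is a power of 2, so 16^32 is the last square: ≡ 14 (mod 22)
Result: 16^32 ≡ 14 (mod 22)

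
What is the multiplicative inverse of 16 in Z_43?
16^(-1) ≡ 35 (mod 43). Verification: 16 × 35 = 560 ≡ 1 (mod 43)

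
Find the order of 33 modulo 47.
Powers of 33 mod 47: 33^1≡33, 33^2≡8, 33^3≡29, 33^4≡17, 33^5≡44, 33^6≡42, 33^7≡23, 33^8≡7, 33^9≡43, 33^10≡9, 33^11≡15, 33^12≡25, 33^13≡26, 33^14≡12, 33^15≡20, 33^16≡2, 33^17≡19, 33^18≡16, 33^19≡11, 33^20≡34, 33^21≡41, 33^22≡37, 33^23≡46, 33^24≡14, 33^25≡39, 33^26≡18, 33^27≡30, 33^28≡3, 33^29≡5, 33^30≡24, 33^31≡40, 33^32≡4, 33^33≡38, 33^34≡32, 33^35≡22, 33^36≡21, 33^37≡35, 33^38≡27, 33^39≡45, 33^40≡28, 33^41≡31, 33^42≡36, 33^43≡13, 33^44≡6, 33^45≡10, 33^46≡1. Order = 46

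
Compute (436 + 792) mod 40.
28

(436 + 792) = 1228
1228 mod 40 = 28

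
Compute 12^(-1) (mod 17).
10

Using Extended Euclidean Algorithm:
gcd(12, 17) = 1
Bezout coefficients: 12 × -7 + 17 × 5 = 1
So 12 × -7 ≡ 1 (mod 17)
The inverse is -7 mod 17 = 10
Verification: 12 × 10 = 120 = 7 × 17 + 1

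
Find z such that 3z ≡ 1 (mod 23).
3^(-1) ≡ 8 (mod 23). Verification: 3 × 8 = 24 ≡ 1 (mod 23)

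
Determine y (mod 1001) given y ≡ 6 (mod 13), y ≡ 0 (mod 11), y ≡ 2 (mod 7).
968

Using the Chinese Remainder Theorem:
M = product of moduli = 1001
For equation 1: M_1 = 77, 77 ≡ 12 (mod 13), inverse of 77 mod 13 is 12 (check: 12 × 12 = 144 ≡ 1 (mod 13))
For equation 2: M_2 = 91, 91 ≡ 3 (mod 11), inverse of 91 mod 11 is 4 (check: 3 × 4 = 12 ≡ 1 (mod 11))
For equation 3: M_3 = 143, 143 ≡ 3 (mod 7), inverse of 143 mod 7 is 5 (check: 3 × 5 = 15 ≡ 1 (mod 7))
Combine: y ≡ Σ r_i×M_i×(M_i⁻¹ mod m_i) = 6×77×12 + 0×91×4 + 2×143×5 = 5544 + 0 + 1430 = 6974
6974 mod 1001 = 968
y ≡ 968 (mod 1001)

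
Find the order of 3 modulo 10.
Powers of 3 mod 10: 3^1≡3, 3^2≡9, 3^3≡7, 3^4≡1. Order = 4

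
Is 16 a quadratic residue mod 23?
By Euler's criterion: 16^{11} ≡ 1 (mod 23). Since this equals 1, 16 is a QR.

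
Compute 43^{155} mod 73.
56

Using successive squaring:
Binary expansion of 155: 10011011
Powers of 43 mod 73 (each is the square of the previous):
  43^1 ≡ 43 (mod 73)
  43^2 ≡ 43² = 1849 ≡ 24 (mod 73)
  43^4 ≡ 24² = 576 ≡ 65 (mod 73)
  43^8 ≡ 65² = 4225 ≡ 64 (mod 73)
  43^16 ≡ 64² = 4096 ≡ 8 (mod 73)
  43^32 ≡ 8² = 64 ≡ 64 (mod 73)
  43^64 ≡ 64² = 4096 ≡ 8 (mod 73)
  43^128 ≡ 8² = 64 ≡ 64 (mod 73)
155 = 128 + 16 + 8 + 2 + 1, so 43^155 = 43^128 × 43^16 × 43^8 × 43^2 × 43^1 ≡ 64 × 8 × 64 × 24 × 43 (mod 73)
Multiplying step by step:
  64 × 8 = 512 ≡ 1 (mod 73)
  1 × 64 = 64 ≡ 64 (mod 73)
  64 × 24 = 1536 ≡ 3 (mod 73)
  3 × 43 = 129 ≡ 56 (mod 73)
Result: 43^155 ≡ 56 (mod 73)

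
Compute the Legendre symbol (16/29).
(16/29) = 16^{14} mod 29 = 1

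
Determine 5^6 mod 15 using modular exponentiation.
6 = 4 + 2 (binary 110). Repeated squaring mod 15: 5^1 ≡ 5; 5^2 ≡ 5² = 25 ≡ 10; 5^4 ≡ 10² = 100 ≡ 10. Multiply: 5^6 = 5^4 × 5^2 ≡ 10 × 10 (mod 15): 10 × 10 = 100 ≡ 10. So 5^6 ≡ 10 (mod 15).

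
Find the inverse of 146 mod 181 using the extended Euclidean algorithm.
Extended GCD: 146(31) + 181(-25) = 1. So 146^(-1) ≡ 31 ≡ 31 (mod 181). Verify: 146 × 31 = 4526 ≡ 1 (mod 181)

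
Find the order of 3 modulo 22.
Powers of 3 mod 22: 3^1≡3, 3^2≡9, 3^3≡5, 3^4≡15, 3^5≡1. Order = 5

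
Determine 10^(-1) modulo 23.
10^(-1) ≡ 7 (mod 23). Verification: 10 × 7 = 70 ≡ 1 (mod 23)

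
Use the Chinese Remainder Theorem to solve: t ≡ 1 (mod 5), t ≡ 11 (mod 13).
M = 5 × 13 = 65. M₁ = 13, y₁ ≡ 2 (mod 5). M₂ = 5, y₂ ≡ 8 (mod 13). t = 1×13×2 + 11×5×8 ≡ 11 (mod 65)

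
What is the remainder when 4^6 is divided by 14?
6 = 4 + 2 (binary 110). Repeated squaring mod 14: 4^1 ≡ 4; 4^2 ≡ 4² = 16 ≡ 2; 4^4 ≡ 2² = 4 ≡ 4. Multiply: 4^6 = 4^4 × 4^2 ≡ 4 × 2 (mod 14): 4 × 2 = 8 ≡ 8. So 4^6 ≡ 8 (mod 14).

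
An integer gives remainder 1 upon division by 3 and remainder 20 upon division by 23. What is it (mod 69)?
M = 3 × 23 = 69. M₁ = 23, y₁ ≡ 2 (mod 3). M₂ = 3, y₂ ≡ 8 (mod 23). k = 1×23×2 + 20×3×8 ≡ 43 (mod 69). The smallest positive such number is 43.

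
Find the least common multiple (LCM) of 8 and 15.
120

First find GCD(8, 15) using the Euclidean algorithm:
8 = 0 × 15 + 8
15 = 1 × 8 + 7
8 = 1 × 7 + 1
7 = 7 × 1 + 0
GCD(8, 15) = 1

LCM formula: LCM(a, b) = (a × b) / GCD(a, b)
LCM(8, 15) = (8 × 15) / 1
LCM(8, 15) = 120 / 1
LCM(8, 15) = 120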